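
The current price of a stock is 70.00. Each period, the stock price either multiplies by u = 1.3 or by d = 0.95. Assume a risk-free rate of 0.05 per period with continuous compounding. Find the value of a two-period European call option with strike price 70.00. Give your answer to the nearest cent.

Risk-neutral probability p = (e^0.05 − 0.95)/(1.3 − 0.95) = 0.1013/0.3500 = 0.2893
Terminal stock prices: S_uu = 118.3, S_ud = 86.45, S_dd = 63.17
Terminal payoffs (S − K): max(48.3, 0) = 48.3, max(16.45, 0) = 16.45, max(-6.825, 0) = 0
Node u (S = 91): V_u = e^(−0.05)·[0.2893·48.3000 + 0.7107·16.4500] = 24.4139
Node d (S = 66.5): V_d = e^(−0.05)·[0.2893·16.4500 + 0.7107·0.0000] = 4.5276
Node 0 (S = 70): V_0 = e^(−0.05)·[0.2893·24.4139 + 0.7107·4.5276] = 9.7802

9.78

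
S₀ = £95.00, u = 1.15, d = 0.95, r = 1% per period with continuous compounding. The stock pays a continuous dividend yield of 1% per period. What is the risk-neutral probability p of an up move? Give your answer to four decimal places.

Per-period risk-free factor R = e^0.01 = 1.0101; dividend-adjusted growth = e^(0.01−0.01) = 1.0000.
Risk-neutral probability p = (1.0000 − 0.95)/(1.15 − 0.95) = 0.0500/0.2000 = 0.2500

p = 0.2500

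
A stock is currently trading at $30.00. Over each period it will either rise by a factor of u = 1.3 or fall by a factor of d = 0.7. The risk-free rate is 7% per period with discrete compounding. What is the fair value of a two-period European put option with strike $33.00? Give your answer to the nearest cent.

$4.70

Risk-neutral probability p = (1 + 0.07 − 0.7)/(1.3 − 0.7) = 0.3700/0.6000 = 0.6167
Terminal stock prices: S_uu = 50.7, S_ud = 27.3, S_dd = 14.7
Terminal payoffs (K − S): max(-17.7, 0) = 0, max(5.7, 0) = 5.7, max(18.3, 0) = 18.3
Node u (S = 39): V_u = 1/1.07·[0.6167·0.0000 + 0.3833·5.7000] = 2.0421
Node d (S = 21): V_d = 1/1.07·[0.6167·5.7000 + 0.3833·18.3000] = 9.8411
Node 0 (S = 30): V_0 = 1/1.07·[0.6167·2.0421 + 0.3833·9.8411] = 4.7025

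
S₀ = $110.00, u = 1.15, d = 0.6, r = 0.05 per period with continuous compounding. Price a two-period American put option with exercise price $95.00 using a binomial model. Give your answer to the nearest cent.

$7.50

Risk-neutral probability p = (e^0.05 − 0.6)/(1.15 − 0.6) = 0.4513/0.5500 = 0.8205
Terminal stock prices: S_uu = 145.5, S_ud = 75.9, S_dd = 39.6
Terminal payoffs (K − S): max(-50.47, 0) = 0, max(19.1, 0) = 19.1, max(55.4, 0) = 55.4
Node u (S = 126.5): continuation = e^(−0.05)·[0.8205·0.0000 + 0.1795·19.1000] = 3.2614; exercise value = 0.0000 ≤ continuation, so V_u = 3.2614
Node d (S = 66): continuation = e^(−0.05)·[0.8205·19.1000 + 0.1795·55.4000] = 24.3668; exercise value = 29.0000 > continuation, so V_d = 29.0000 (exercise)
Node 0 (S = 110): continuation = e^(−0.05)·[0.8205·3.2614 + 0.1795·29.0000] = 7.4972; exercise value = 0.0000 ≤ continuation, so V_0 = 7.4972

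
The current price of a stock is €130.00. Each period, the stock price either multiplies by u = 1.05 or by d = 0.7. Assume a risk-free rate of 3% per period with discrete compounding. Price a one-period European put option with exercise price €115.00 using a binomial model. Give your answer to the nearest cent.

€1.33

Risk-neutral probability p = (1 + 0.03 − 0.7)/(1.05 − 0.7) = 0.3300/0.3500 = 0.9429
Terminal stock prices: S_u = 136.5, S_d = 91
Terminal payoffs (K − S): max(-21.5, 0) = 0, max(24, 0) = 24
Node 0 (S = 130): V_0 = 1/1.03·[0.9429·0.0000 + 0.0571·24.0000] = 1.3315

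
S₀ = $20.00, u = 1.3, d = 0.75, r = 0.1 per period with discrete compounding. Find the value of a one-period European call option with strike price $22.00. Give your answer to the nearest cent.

$2.31

Risk-neutral probability p = (1 + 0.1 − 0.75)/(1.3 − 0.75) = 0.3500/0.5500 = 0.6364
Terminal stock prices: S_u = 26, S_d = 15
Terminal payoffs (S − K): max(4, 0) = 4, max(-7, 0) = 0
Node 0 (S = 20): V_0 = 1/1.1·[0.6364·4.0000 + 0.3636·0.0000] = 2.3140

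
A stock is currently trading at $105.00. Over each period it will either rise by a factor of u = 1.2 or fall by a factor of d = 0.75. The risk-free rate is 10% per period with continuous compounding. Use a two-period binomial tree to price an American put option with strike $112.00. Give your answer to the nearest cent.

Risk-neutral probability p = (e^0.1 − 0.75)/(1.2 − 0.75) = 0.3552/0.4500 = 0.7893
Terminal stock prices: S_uu = 151.2, S_ud = 94.5, S_dd = 59.06
Terminal payoffs (K − S): max(-39.2, 0) = 0, max(17.5, 0) = 17.5, max(52.94, 0) = 52.94
Node u (S = 126): continuation = e^(−0.1)·[0.7893·0.0000 + 0.2107·17.5000] = 3.3369; exercise value = 0.0000 ≤ continuation, so V_u = 3.3369
Node d (S = 78.75): continuation = e^(−0.1)·[0.7893·17.5000 + 0.2107·52.9375] = 22.5918; exercise value = 33.2500 > continuation, so V_d = 33.2500 (exercise)
Node 0 (S = 105): continuation = e^(−0.1)·[0.7893·3.3369 + 0.2107·33.2500] = 8.7231; exercise value = 7.0000 ≤ continuation, so V_0 = 8.7231

$8.72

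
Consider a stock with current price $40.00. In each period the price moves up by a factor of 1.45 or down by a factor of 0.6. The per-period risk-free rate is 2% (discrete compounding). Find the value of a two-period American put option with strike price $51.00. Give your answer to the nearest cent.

$17.28

Risk-neutral probability p = (1 + 0.02 − 0.6)/(1.45 − 0.6) = 0.4200/0.8500 = 0.4941
Terminal stock prices: S_uu = 84.1, S_ud = 34.8, S_dd = 14.4
Terminal payoffs (K − S): max(-33.1, 0) = 0, max(16.2, 0) = 16.2, max(36.6, 0) = 36.6
Node u (S = 58): continuation = 1/1.02·[0.4941·0.0000 + 0.5059·16.2000] = 8.0346; exercise value = 0.0000 ≤ continuation, so V_u = 8.0346
Node d (S = 24): continuation = 1/1.02·[0.4941·16.2000 + 0.5059·36.6000] = 26.0000; exercise value = 27.0000 > continuation, so V_d = 27.0000 (exercise)
Node 0 (S = 40): continuation = 1/1.02·[0.4941·8.0346 + 0.5059·27.0000] = 17.2832; exercise value = 11.0000 ≤ continuation, so V_0 = 17.2832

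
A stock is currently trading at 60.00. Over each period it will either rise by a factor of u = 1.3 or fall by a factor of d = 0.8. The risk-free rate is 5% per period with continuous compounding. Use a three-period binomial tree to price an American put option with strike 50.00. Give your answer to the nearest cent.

Risk-neutral probability p = (e^0.05 − 0.8)/(1.3 − 0.8) = 0.2513/0.5000 = 0.5025
Terminal stock prices: S_uuu = 131.8, S_uud = 81.12, S_udd = 49.92, S_ddd = 30.72
Terminal payoffs (K − S): max(-81.82, 0) = 0, max(-31.12, 0) = 0, max(0.08, 0) = 0.08, max(19.28, 0) = 19.28
Node uu (S = 101.4): continuation = e^(−0.05)·[0.5025·0.0000 + 0.4975·0.0000] = 0.0000; exercise value = 0.0000 ≤ continuation, so V_uu = 0.0000
Node ud (S = 62.4): continuation = e^(−0.05)·[0.5025·0.0000 + 0.4975·0.0800] = 0.0379; exercise value = 0.0000 ≤ continuation, so V_ud = 0.0379
Node dd (S = 38.4): continuation = e^(−0.05)·[0.5025·0.0800 + 0.4975·19.2800] = 9.1615; exercise value = 11.6000 > continuation, so V_dd = 11.6000 (exercise)
Node u (S = 78): continuation = e^(−0.05)·[0.5025·0.0000 + 0.4975·0.0379] = 0.0179; exercise value = 0.0000 ≤ continuation, so V_u = 0.0179
Node d (S = 48): continuation = e^(−0.05)·[0.5025·0.0379 + 0.4975·11.6000] = 5.5072; exercise value = 2.0000 ≤ continuation, so V_d = 5.5072
Node 0 (S = 60): continuation = e^(−0.05)·[0.5025·0.0179 + 0.4975·5.5072] = 2.6145; exercise value = 0.0000 ≤ continuation, so V_0 = 2.6145

2.61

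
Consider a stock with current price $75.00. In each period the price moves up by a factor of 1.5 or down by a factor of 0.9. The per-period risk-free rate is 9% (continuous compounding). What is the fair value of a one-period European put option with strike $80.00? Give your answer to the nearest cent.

$7.73

Risk-neutral probability p = (e^0.09 − 0.9)/(1.5 − 0.9) = 0.1942/0.6000 = 0.3236
Terminal stock prices: S_u = 112.5, S_d = 67.5
Terminal payoffs (K − S): max(-32.5, 0) = 0, max(12.5, 0) = 12.5
Node 0 (S = 75): V_0 = e^(−0.09)·[0.3236·0.0000 + 0.6764·12.5000] = 7.7270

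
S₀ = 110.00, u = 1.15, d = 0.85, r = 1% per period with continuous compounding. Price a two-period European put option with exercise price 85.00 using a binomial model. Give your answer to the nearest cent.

Risk-neutral probability p = (e^0.01 − 0.85)/(1.15 − 0.85) = 0.1601/0.3000 = 0.5335
Terminal stock prices: S_uu = 145.5, S_ud = 107.5, S_dd = 79.47
Terminal payoffs (K − S): max(-60.47, 0) = 0, max(-22.52, 0) = 0, max(5.525, 0) = 5.525
Node u (S = 126.5): V_u = e^(−0.01)·[0.5335·0.0000 + 0.4665·0.0000] = 0.0000
Node d (S = 93.5): V_d = e^(−0.01)·[0.5335·0.0000 + 0.4665·5.5250] = 2.5518
Node 0 (S = 110): V_0 = e^(−0.01)·[0.5335·0.0000 + 0.4665·2.5518] = 1.1786

1.18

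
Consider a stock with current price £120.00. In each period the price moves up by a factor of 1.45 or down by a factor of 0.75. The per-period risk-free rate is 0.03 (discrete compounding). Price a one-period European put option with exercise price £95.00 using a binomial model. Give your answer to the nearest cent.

Risk-neutral probability p = (1 + 0.03 − 0.75)/(1.45 − 0.75) = 0.2800/0.7000 = 0.4000
Terminal stock prices: S_u = 174, S_d = 90
Terminal payoffs (K − S): max(-79, 0) = 0, max(5, 0) = 5
Node 0 (S = 120): V_0 = 1/1.03·[0.4000·0.0000 + 0.6000·5.0000] = 2.9126

£2.91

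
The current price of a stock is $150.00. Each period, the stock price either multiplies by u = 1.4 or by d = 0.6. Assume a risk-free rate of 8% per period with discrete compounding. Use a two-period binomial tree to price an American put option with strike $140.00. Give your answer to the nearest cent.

Risk-neutral probability p = (1 + 0.08 − 0.6)/(1.4 − 0.6) = 0.4800/0.8000 = 0.6000
Terminal stock prices: S_uu = 294, S_ud = 126, S_dd = 54
Terminal payoffs (K − S): max(-154, 0) = 0, max(14, 0) = 14, max(86, 0) = 86
Node u (S = 210): continuation = 1/1.08·[0.6000·0.0000 + 0.4000·14.0000] = 5.1852; exercise value = 0.0000 ≤ continuation, so V_u = 5.1852
Node d (S = 90): continuation = 1/1.08·[0.6000·14.0000 + 0.4000·86.0000] = 39.6296; exercise value = 50.0000 > continuation, so V_d = 50.0000 (exercise)
Node 0 (S = 150): continuation = 1/1.08·[0.6000·5.1852 + 0.4000·50.0000] = 21.3992; exercise value = 0.0000 ≤ continuation, so V_0 = 21.3992

$21.40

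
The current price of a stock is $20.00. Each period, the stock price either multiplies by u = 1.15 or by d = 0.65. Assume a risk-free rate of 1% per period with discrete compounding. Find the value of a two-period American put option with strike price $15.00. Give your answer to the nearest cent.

$0.56

Risk-neutral probability p = (1 + 0.01 − 0.65)/(1.15 − 0.65) = 0.3600/0.5000 = 0.7200
Terminal stock prices: S_uu = 26.45, S_ud = 14.95, S_dd = 8.45
Terminal payoffs (K − S): max(-11.45, 0) = 0, max(0.05, 0) = 0.05, max(6.55, 0) = 6.55
Node u (S = 23): continuation = 1/1.01·[0.7200·0.0000 + 0.2800·0.0500] = 0.0139; exercise value = 0.0000 ≤ continuation, so V_u = 0.0139
Node d (S = 13): continuation = 1/1.01·[0.7200·0.0500 + 0.2800·6.5500] = 1.8515; exercise value = 2.0000 > continuation, so V_d = 2.0000 (exercise)
Node 0 (S = 20): continuation = 1/1.01·[0.7200·0.0139 + 0.2800·2.0000] = 0.5643; exercise value = 0.0000 ≤ continuation, so V_0 = 0.5643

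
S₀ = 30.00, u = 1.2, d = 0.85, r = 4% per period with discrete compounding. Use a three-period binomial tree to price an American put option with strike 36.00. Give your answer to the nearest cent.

Risk-neutral probability p = (1 + 0.04 − 0.85)/(1.2 − 0.85) = 0.1900/0.3500 = 0.5429
Terminal stock prices: S_uuu = 51.84, S_uud = 36.72, S_udd = 26.01, S_ddd = 18.42
Terminal payoffs (K − S): max(-15.84, 0) = 0, max(-0.72, 0) = 0, max(9.99, 0) = 9.99, max(17.58, 0) = 17.58
Node uu (S = 43.2): continuation = 1/1.04·[0.5429·0.0000 + 0.4571·0.0000] = 0.0000; exercise value = 0.0000 ≤ continuation, so V_uu = 0.0000
Node ud (S = 30.6): continuation = 1/1.04·[0.5429·0.0000 + 0.4571·9.9900] = 4.3912; exercise value = 5.4000 > continuation, so V_ud = 5.4000 (exercise)
Node dd (S = 21.67): continuation = 1/1.04·[0.5429·9.9900 + 0.4571·17.5763] = 12.9404; exercise value = 14.3250 > continuation, so V_dd = 14.3250 (exercise)
Node u (S = 36): continuation = 1/1.04·[0.5429·0.0000 + 0.4571·5.4000] = 2.3736; exercise value = 0.0000 ≤ continuation, so V_u = 2.3736
Node d (S = 25.5): continuation = 1/1.04·[0.5429·5.4000 + 0.4571·14.3250] = 9.1154; exercise value = 10.5000 > continuation, so V_d = 10.5000 (exercise)
Node 0 (S = 30): continuation = 1/1.04·[0.5429·2.3736 + 0.4571·10.5000] = 5.8544; exercise value = 6.0000 > continuation, so V_0 = 6.0000 (exercise)

6.00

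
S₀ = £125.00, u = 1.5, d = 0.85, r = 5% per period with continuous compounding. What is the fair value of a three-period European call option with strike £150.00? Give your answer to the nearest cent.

Risk-neutral probability p = (e^0.05 − 0.85)/(1.5 − 0.85) = 0.2013/0.6500 = 0.3096
Terminal stock prices: S_uuu = 421.9, S_uud = 239.1, S_udd = 135.5, S_ddd = 76.77
Terminal payoffs (S − K): max(271.9, 0) = 271.9, max(89.06, 0) = 89.06, max(-14.53, 0) = 0, max(-73.23, 0) = 0
Node uu (S = 281.2): V_uu = e^(−0.05)·[0.3096·271.8750 + 0.6904·89.0625] = 138.5656
Node ud (S = 159.4): V_ud = e^(−0.05)·[0.3096·89.0625 + 0.6904·0.0000] = 26.2330
Node dd (S = 90.31): V_dd = e^(−0.05)·[0.3096·0.0000 + 0.6904·0.0000] = 0.0000
Node u (S = 187.5): V_u = e^(−0.05)·[0.3096·138.5656 + 0.6904·26.2330] = 58.0407
Node d (S = 106.2): V_d = e^(−0.05)·[0.3096·26.2330 + 0.6904·0.0000] = 7.7268
Node 0 (S = 125): V_0 = e^(−0.05)·[0.3096·58.0407 + 0.6904·7.7268] = 22.1698

£22.17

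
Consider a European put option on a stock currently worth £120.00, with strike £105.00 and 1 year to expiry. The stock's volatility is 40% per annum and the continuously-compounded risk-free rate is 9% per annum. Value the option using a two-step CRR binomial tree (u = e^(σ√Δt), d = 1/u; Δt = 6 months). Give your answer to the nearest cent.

CRR parameters: u = e^(σ√Δt) = e^(0.4·√0.5) = 1.3269, d = 1/u = 0.7536
Per-period rate: rΔt = 0.09·0.5 = 0.045, so R = e^0.045 = 1.0460
Risk-neutral probability p = (e^0.045 − 0.7536)/(1.3269 − 0.7536) = 0.2924/0.5733 = 0.5100
Terminal stock prices: S_uu = 211.3, S_ud = 120, S_dd = 68.16
Terminal payoffs (K − S): max(-106.3, 0) = 0, max(-15, 0) = 0, max(36.84, 0) = 36.84
Node u (S = 159.2): V_u = e^(−0.045)·[0.5100·0.0000 + 0.4900·0.0000] = 0.0000
Node d (S = 90.44): V_d = e^(−0.045)·[0.5100·0.0000 + 0.4900·36.8435] = 17.2572
Node 0 (S = 120): V_0 = e^(−0.045)·[0.5100·0.0000 + 0.4900·17.2572] = 8.0831

£8.08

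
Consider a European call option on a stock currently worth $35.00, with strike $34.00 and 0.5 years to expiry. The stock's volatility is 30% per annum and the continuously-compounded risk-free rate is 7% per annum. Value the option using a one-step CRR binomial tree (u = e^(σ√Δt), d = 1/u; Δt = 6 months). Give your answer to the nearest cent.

$4.75

CRR parameters: u = e^(σ√Δt) = e^(0.3·√0.5) = 1.2363, d = 1/u = 0.8089
Per-period rate: rΔt = 0.07·0.5 = 0.035, so R = e^0.035 = 1.0356
Risk-neutral probability p = (e^0.035 − 0.8089)/(1.2363 − 0.8089) = 0.2268/0.4275 = 0.5305
Terminal stock prices: S_u = 43.27, S_d = 28.31
Terminal payoffs (S − K): max(9.271, 0) = 9.271, max(-5.69, 0) = 0
Node 0 (S = 35): V_0 = e^(−0.035)·[0.5305·9.2709 + 0.4695·0.0000] = 4.7490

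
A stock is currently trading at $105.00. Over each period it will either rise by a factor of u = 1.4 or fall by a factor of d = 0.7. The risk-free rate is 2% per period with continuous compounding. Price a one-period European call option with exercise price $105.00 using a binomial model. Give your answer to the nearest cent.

$18.83

Risk-neutral probability p = (e^0.02 − 0.7)/(1.4 − 0.7) = 0.3202/0.7000 = 0.4574
Terminal stock prices: S_u = 147, S_d = 73.5
Terminal payoffs (S − K): max(42, 0) = 42, max(-31.5, 0) = 0
Node 0 (S = 105): V_0 = e^(−0.02)·[0.4574·42.0000 + 0.5426·0.0000] = 18.8317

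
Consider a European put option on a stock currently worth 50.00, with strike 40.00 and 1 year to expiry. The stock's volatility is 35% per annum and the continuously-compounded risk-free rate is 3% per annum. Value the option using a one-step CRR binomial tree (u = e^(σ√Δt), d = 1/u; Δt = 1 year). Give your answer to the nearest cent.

CRR parameters: u = e^(σ√Δt) = e^(0.35·√1) = 1.4191, d = 1/u = 0.7047
Per-period rate: rΔt = 0.03·1 = 0.03, so R = e^0.03 = 1.0305
Risk-neutral probability p = (e^0.03 − 0.7047)/(1.4191 − 0.7047) = 0.3258/0.7144 = 0.4560
Terminal stock prices: S_u = 70.95, S_d = 35.23
Terminal payoffs (K − S): max(-30.95, 0) = 0, max(4.766, 0) = 4.766
Node 0 (S = 50): V_0 = e^(−0.03)·[0.4560·0.0000 + 0.5440·4.7656] = 2.5158

2.52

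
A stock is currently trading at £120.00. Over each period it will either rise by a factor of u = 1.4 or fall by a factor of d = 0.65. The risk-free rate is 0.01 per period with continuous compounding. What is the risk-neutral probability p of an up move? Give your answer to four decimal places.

p = 0.4801

Risk-neutral probability p = (e^0.01 − 0.65)/(1.4 − 0.65) = 0.3601/0.7500 = 0.4801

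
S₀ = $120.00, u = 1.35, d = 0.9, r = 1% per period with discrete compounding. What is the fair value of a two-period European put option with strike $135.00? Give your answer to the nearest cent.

Risk-neutral probability p = (1 + 0.01 − 0.9)/(1.35 − 0.9) = 0.1100/0.4500 = 0.2444
Terminal stock prices: S_uu = 218.7, S_ud = 145.8, S_dd = 97.2
Terminal payoffs (K − S): max(-83.7, 0) = 0, max(-10.8, 0) = 0, max(37.8, 0) = 37.8
Node u (S = 162): V_u = 1/1.01·[0.2444·0.0000 + 0.7556·0.0000] = 0.0000
Node d (S = 108): V_d = 1/1.01·[0.2444·0.0000 + 0.7556·37.8000] = 28.2772
Node 0 (S = 120): V_0 = 1/1.01·[0.2444·0.0000 + 0.7556·28.2772] = 21.1535

$21.15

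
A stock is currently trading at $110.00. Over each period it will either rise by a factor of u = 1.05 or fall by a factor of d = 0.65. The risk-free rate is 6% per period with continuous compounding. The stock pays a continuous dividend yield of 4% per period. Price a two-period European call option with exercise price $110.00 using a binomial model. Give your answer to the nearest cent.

$8.57

Per-period risk-free factor R = e^0.06 = 1.0618; dividend-adjusted growth = e^(0.06−0.04) = 1.0202.
Risk-neutral probability p = (1.0202 − 0.65)/(1.05 − 0.65) = 0.3702/0.4000 = 0.9255
Terminal stock prices: S_uu = 121.3, S_ud = 75.08, S_dd = 46.48
Terminal payoffs (S − K): max(11.28, 0) = 11.28, max(-34.92, 0) = 0, max(-63.52, 0) = 0
Node u (S = 115.5): V_u = e^(−0.06)·[0.9255·11.2750 + 0.0745·0.0000] = 9.8274
Node d (S = 71.5): V_d = e^(−0.06)·[0.9255·0.0000 + 0.0745·0.0000] = 0.0000
Node 0 (S = 110): V_0 = e^(−0.06)·[0.9255·9.8274 + 0.0745·0.0000] = 8.5656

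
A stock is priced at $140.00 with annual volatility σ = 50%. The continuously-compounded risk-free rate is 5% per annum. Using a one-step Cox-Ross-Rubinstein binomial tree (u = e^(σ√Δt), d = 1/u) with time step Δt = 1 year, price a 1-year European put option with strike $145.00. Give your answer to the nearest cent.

$32.77

CRR parameters: u = e^(σ√Δt) = e^(0.5·√1) = 1.6487, d = 1/u = 0.6065
Per-period rate: rΔt = 0.05·1 = 0.05, so R = e^0.05 = 1.0513
Risk-neutral probability p = (e^0.05 − 0.6065)/(1.6487 − 0.6065) = 0.4447/1.0422 = 0.4267
Terminal stock prices: S_u = 230.8, S_d = 84.91
Terminal payoffs (K − S): max(-85.82, 0) = 0, max(60.09, 0) = 60.09
Node 0 (S = 140): V_0 = e^(−0.05)·[0.4267·0.0000 + 0.5733·60.0857] = 32.7651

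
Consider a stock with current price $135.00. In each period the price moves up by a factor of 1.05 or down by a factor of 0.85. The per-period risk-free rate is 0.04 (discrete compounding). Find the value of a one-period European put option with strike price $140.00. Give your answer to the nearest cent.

Risk-neutral probability p = (1 + 0.04 − 0.85)/(1.05 − 0.85) = 0.1900/0.2000 = 0.9500
Terminal stock prices: S_u = 141.8, S_d = 114.8
Terminal payoffs (K − S): max(-1.75, 0) = 0, max(25.25, 0) = 25.25
Node 0 (S = 135): V_0 = 1/1.04·[0.9500·0.0000 + 0.0500·25.2500] = 1.2139

$1.21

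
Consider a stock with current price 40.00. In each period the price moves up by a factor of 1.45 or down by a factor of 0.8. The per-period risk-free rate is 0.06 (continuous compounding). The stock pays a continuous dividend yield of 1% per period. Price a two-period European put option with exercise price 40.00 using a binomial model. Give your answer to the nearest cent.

Per-period risk-free factor R = e^0.06 = 1.0618; dividend-adjusted growth = e^(0.06−0.01) = 1.0513.
Risk-neutral probability p = (1.0513 − 0.8)/(1.45 − 0.8) = 0.2513/0.6500 = 0.3866
Terminal stock prices: S_uu = 84.1, S_ud = 46.4, S_dd = 25.6
Terminal payoffs (K − S): max(-44.1, 0) = 0, max(-6.4, 0) = 0, max(14.4, 0) = 14.4
Node u (S = 58): V_u = e^(−0.06)·[0.3866·0.0000 + 0.6134·0.0000] = 0.0000
Node d (S = 32): V_d = e^(−0.06)·[0.3866·0.0000 + 0.6134·14.4000] = 8.3190
Node 0 (S = 40): V_0 = e^(−0.06)·[0.3866·0.0000 + 0.6134·8.3190] = 4.8059

4.81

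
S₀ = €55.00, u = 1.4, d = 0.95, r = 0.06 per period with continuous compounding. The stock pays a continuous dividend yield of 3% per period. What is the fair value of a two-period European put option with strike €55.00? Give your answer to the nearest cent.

€3.21

Per-period risk-free factor R = e^0.06 = 1.0618; dividend-adjusted growth = e^(0.06−0.03) = 1.0305.
Risk-neutral probability p = (1.0305 − 0.95)/(1.4 − 0.95) = 0.0805/0.4500 = 0.1788
Terminal stock prices: S_uu = 107.8, S_ud = 73.15, S_dd = 49.64
Terminal payoffs (K − S): max(-52.8, 0) = 0, max(-18.15, 0) = 0, max(5.363, 0) = 5.363
Node u (S = 77): V_u = e^(−0.06)·[0.1788·0.0000 + 0.8212·0.0000] = 0.0000
Node d (S = 52.25): V_d = e^(−0.06)·[0.1788·0.0000 + 0.8212·5.3625] = 4.1473
Node 0 (S = 55): V_0 = e^(−0.06)·[0.1788·0.0000 + 0.8212·4.1473] = 3.2075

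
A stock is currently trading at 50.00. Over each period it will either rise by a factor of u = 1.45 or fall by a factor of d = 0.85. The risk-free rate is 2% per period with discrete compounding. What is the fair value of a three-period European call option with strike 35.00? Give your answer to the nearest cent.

Risk-neutral probability p = (1 + 0.02 − 0.85)/(1.45 − 0.85) = 0.1700/0.6000 = 0.2833
Terminal stock prices: S_uuu = 152.4, S_uud = 89.36, S_udd = 52.38, S_ddd = 30.71
Terminal payoffs (S − K): max(117.4, 0) = 117.4, max(54.36, 0) = 54.36, max(17.38, 0) = 17.38, max(-4.294, 0) = 0
Node uu (S = 105.1): V_uu = 1/1.02·[0.2833·117.4313 + 0.7167·54.3563] = 70.8113
Node ud (S = 61.62): V_ud = 1/1.02·[0.2833·54.3563 + 0.7167·17.3812] = 27.3113
Node dd (S = 36.12): V_dd = 1/1.02·[0.2833·17.3812 + 0.7167·0.0000] = 4.8281
Node u (S = 72.5): V_u = 1/1.02·[0.2833·70.8113 + 0.7167·27.3113] = 38.8591
Node d (S = 42.5): V_d = 1/1.02·[0.2833·27.3113 + 0.7167·4.8281] = 10.9788
Node 0 (S = 50): V_0 = 1/1.02·[0.2833·38.8591 + 0.7167·10.9788] = 18.5080

18.51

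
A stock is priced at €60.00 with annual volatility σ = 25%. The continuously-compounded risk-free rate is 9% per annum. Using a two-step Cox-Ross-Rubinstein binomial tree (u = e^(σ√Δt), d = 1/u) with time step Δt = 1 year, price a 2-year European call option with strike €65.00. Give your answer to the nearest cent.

CRR parameters: u = e^(σ√Δt) = e^(0.25·√1) = 1.2840, d = 1/u = 0.7788
Per-period rate: rΔt = 0.09·1 = 0.09, so R = e^0.09 = 1.0942
Risk-neutral probability p = (e^0.09 − 0.7788)/(1.2840 − 0.7788) = 0.3154/0.5052 = 0.6242
Terminal stock prices: S_uu = 98.92, S_ud = 60, S_dd = 36.39
Terminal payoffs (S − K): max(33.92, 0) = 33.92, max(-5, 0) = 0, max(-28.61, 0) = 0
Node u (S = 77.04): V_u = e^(−0.09)·[0.6242·33.9233 + 0.3758·0.0000] = 19.3532
Node d (S = 46.73): V_d = e^(−0.09)·[0.6242·0.0000 + 0.3758·0.0000] = 0.0000
Node 0 (S = 60): V_0 = e^(−0.09)·[0.6242·19.3532 + 0.3758·0.0000] = 11.0409

€11.04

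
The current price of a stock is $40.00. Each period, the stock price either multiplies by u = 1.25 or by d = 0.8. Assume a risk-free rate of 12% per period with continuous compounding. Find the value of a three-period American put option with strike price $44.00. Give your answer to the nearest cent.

Risk-neutral probability p = (e^0.12 − 0.8)/(1.25 − 0.8) = 0.3275/0.4500 = 0.7278
Terminal stock prices: S_uuu = 78.12, S_uud = 50, S_udd = 32, S_ddd = 20.48
Terminal payoffs (K − S): max(-34.12, 0) = 0, max(-6, 0) = 0, max(12, 0) = 12, max(23.52, 0) = 23.52
Node uu (S = 62.5): continuation = e^(−0.12)·[0.7278·0.0000 + 0.2722·0.0000] = 0.0000; exercise value = 0.0000 ≤ continuation, so V_uu = 0.0000
Node ud (S = 40): continuation = e^(−0.12)·[0.7278·0.0000 + 0.2722·12.0000] = 2.8973; exercise value = 4.0000 > continuation, so V_ud = 4.0000 (exercise)
Node dd (S = 25.6): continuation = e^(−0.12)·[0.7278·12.0000 + 0.2722·23.5200] = 13.4245; exercise value = 18.4000 > continuation, so V_dd = 18.4000 (exercise)
Node u (S = 50): continuation = e^(−0.12)·[0.7278·0.0000 + 0.2722·4.0000] = 0.9658; exercise value = 0.0000 ≤ continuation, so V_u = 0.9658
Node d (S = 32): continuation = e^(−0.12)·[0.7278·4.0000 + 0.2722·18.4000] = 7.0245; exercise value = 12.0000 > continuation, so V_d = 12.0000 (exercise)
Node 0 (S = 40): continuation = e^(−0.12)·[0.7278·0.9658 + 0.2722·12.0000] = 3.5207; exercise value = 4.0000 > continuation, so V_0 = 4.0000 (exercise)

$4.00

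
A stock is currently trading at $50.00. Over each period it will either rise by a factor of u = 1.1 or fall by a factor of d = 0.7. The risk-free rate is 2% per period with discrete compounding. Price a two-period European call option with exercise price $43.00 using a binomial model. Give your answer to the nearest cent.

$10.77

Risk-neutral probability p = (1 + 0.02 − 0.7)/(1.1 − 0.7) = 0.3200/0.4000 = 0.8000
Terminal stock prices: S_uu = 60.5, S_ud = 38.5, S_dd = 24.5
Terminal payoffs (S − K): max(17.5, 0) = 17.5, max(-4.5, 0) = 0, max(-18.5, 0) = 0
Node u (S = 55): V_u = 1/1.02·[0.8000·17.5000 + 0.2000·0.0000] = 13.7255
Node d (S = 35): V_d = 1/1.02·[0.8000·0.0000 + 0.2000·0.0000] = 0.0000
Node 0 (S = 50): V_0 = 1/1.02·[0.8000·13.7255 + 0.2000·0.0000] = 10.7651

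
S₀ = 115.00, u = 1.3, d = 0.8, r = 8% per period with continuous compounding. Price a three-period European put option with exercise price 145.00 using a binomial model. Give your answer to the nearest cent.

17.90

Risk-neutral probability p = (e^0.08 − 0.8)/(1.3 − 0.8) = 0.2833/0.5000 = 0.5666
Terminal stock prices: S_uuu = 252.7, S_uud = 155.5, S_udd = 95.68, S_ddd = 58.88
Terminal payoffs (K − S): max(-107.7, 0) = 0, max(-10.48, 0) = 0, max(49.32, 0) = 49.32, max(86.12, 0) = 86.12
Node uu (S = 194.4): V_uu = e^(−0.08)·[0.5666·0.0000 + 0.4334·0.0000] = 0.0000
Node ud (S = 119.6): V_ud = e^(−0.08)·[0.5666·0.0000 + 0.4334·49.3200] = 19.7331
Node dd (S = 73.6): V_dd = e^(−0.08)·[0.5666·49.3200 + 0.4334·86.1200] = 60.2519
Node u (S = 149.5): V_u = e^(−0.08)·[0.5666·0.0000 + 0.4334·19.7331] = 7.8952
Node d (S = 92): V_d = e^(−0.08)·[0.5666·19.7331 + 0.4334·60.2519] = 34.4276
Node 0 (S = 115): V_0 = e^(−0.08)·[0.5666·7.8952 + 0.4334·34.4276] = 17.9039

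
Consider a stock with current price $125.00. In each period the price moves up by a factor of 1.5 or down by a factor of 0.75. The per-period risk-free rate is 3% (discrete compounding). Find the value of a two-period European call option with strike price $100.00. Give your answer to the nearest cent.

Risk-neutral probability p = (1 + 0.03 − 0.75)/(1.5 − 0.75) = 0.2800/0.7500 = 0.3733
Terminal stock prices: S_uu = 281.2, S_ud = 140.6, S_dd = 70.31
Terminal payoffs (S − K): max(181.2, 0) = 181.2, max(40.62, 0) = 40.62, max(-29.69, 0) = 0
Node u (S = 187.5): V_u = 1/1.03·[0.3733·181.2500 + 0.6267·40.6250] = 90.4126
Node d (S = 93.75): V_d = 1/1.03·[0.3733·40.6250 + 0.6267·0.0000] = 14.7249
Node 0 (S = 125): V_0 = 1/1.03·[0.3733·90.4126 + 0.6267·14.7249] = 41.7298

$41.73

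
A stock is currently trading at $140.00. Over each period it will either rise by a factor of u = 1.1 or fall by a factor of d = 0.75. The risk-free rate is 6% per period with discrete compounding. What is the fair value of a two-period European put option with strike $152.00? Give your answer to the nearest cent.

$7.43

Risk-neutral probability p = (1 + 0.06 − 0.75)/(1.1 − 0.75) = 0.3100/0.3500 = 0.8857
Terminal stock prices: S_uu = 169.4, S_ud = 115.5, S_dd = 78.75
Terminal payoffs (K − S): max(-17.4, 0) = 0, max(36.5, 0) = 36.5, max(73.25, 0) = 73.25
Node u (S = 154): V_u = 1/1.06·[0.8857·0.0000 + 0.1143·36.5000] = 3.9353
Node d (S = 105): V_d = 1/1.06·[0.8857·36.5000 + 0.1143·73.2500] = 38.3962
Node 0 (S = 140): V_0 = 1/1.06·[0.8857·3.9353 + 0.1143·38.3962] = 7.4280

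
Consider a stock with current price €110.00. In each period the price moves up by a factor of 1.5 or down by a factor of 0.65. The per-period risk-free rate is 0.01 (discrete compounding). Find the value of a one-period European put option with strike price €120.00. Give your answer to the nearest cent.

€27.68

Risk-neutral probability p = (1 + 0.01 − 0.65)/(1.5 − 0.65) = 0.3600/0.8500 = 0.4235
Terminal stock prices: S_u = 165, S_d = 71.5
Terminal payoffs (K − S): max(-45, 0) = 0, max(48.5, 0) = 48.5
Node 0 (S = 110): V_0 = 1/1.01·[0.4235·0.0000 + 0.5765·48.5000] = 27.6820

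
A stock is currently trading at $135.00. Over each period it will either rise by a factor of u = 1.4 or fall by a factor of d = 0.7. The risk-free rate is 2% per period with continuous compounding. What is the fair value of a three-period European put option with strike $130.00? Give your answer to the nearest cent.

$26.81

Risk-neutral probability p = (e^0.02 − 0.7)/(1.4 − 0.7) = 0.3202/0.7000 = 0.4574
Terminal stock prices: S_uuu = 370.4, S_uud = 185.2, S_udd = 92.61, S_ddd = 46.3
Terminal payoffs (K − S): max(-240.4, 0) = 0, max(-55.22, 0) = 0, max(37.39, 0) = 37.39, max(83.7, 0) = 83.7
Node uu (S = 264.6): V_uu = e^(−0.02)·[0.4574·0.0000 + 0.5426·0.0000] = 0.0000
Node ud (S = 132.3): V_ud = e^(−0.02)·[0.4574·0.0000 + 0.5426·37.3900] = 19.8850
Node dd (S = 66.15): V_dd = e^(−0.02)·[0.4574·37.3900 + 0.5426·83.6950] = 61.2758
Node u (S = 189): V_u = e^(−0.02)·[0.4574·0.0000 + 0.5426·19.8850] = 10.5753
Node d (S = 94.5): V_d = e^(−0.02)·[0.4574·19.8850 + 0.5426·61.2758] = 41.5040
Node 0 (S = 135): V_0 = e^(−0.02)·[0.4574·10.5753 + 0.5426·41.5040] = 26.8146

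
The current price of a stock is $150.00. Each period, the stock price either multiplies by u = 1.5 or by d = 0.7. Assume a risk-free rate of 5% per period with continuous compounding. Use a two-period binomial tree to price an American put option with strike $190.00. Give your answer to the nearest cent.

Risk-neutral probability p = (e^0.05 − 0.7)/(1.5 − 0.7) = 0.3513/0.8000 = 0.4391
Terminal stock prices: S_uu = 337.5, S_ud = 157.5, S_dd = 73.5
Terminal payoffs (K − S): max(-147.5, 0) = 0, max(32.5, 0) = 32.5, max(116.5, 0) = 116.5
Node u (S = 225): continuation = e^(−0.05)·[0.4391·0.0000 + 0.5609·32.5000] = 17.3405; exercise value = 0.0000 ≤ continuation, so V_u = 17.3405
Node d (S = 105): continuation = e^(−0.05)·[0.4391·32.5000 + 0.5609·116.5000] = 75.7336; exercise value = 85.0000 > continuation, so V_d = 85.0000 (exercise)
Node 0 (S = 150): continuation = e^(−0.05)·[0.4391·17.3405 + 0.5609·85.0000] = 52.5949; exercise value = 40.0000 ≤ continuation, so V_0 = 52.5949

$52.59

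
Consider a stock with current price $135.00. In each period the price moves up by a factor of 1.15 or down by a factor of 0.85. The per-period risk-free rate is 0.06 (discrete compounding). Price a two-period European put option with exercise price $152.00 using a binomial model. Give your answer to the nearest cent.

Risk-neutral probability p = (1 + 0.06 − 0.85)/(1.15 − 0.85) = 0.2100/0.3000 = 0.7000
Terminal stock prices: S_uu = 178.5, S_ud = 132, S_dd = 97.54
Terminal payoffs (K − S): max(-26.54, 0) = 0, max(20.04, 0) = 20.04, max(54.46, 0) = 54.46
Node u (S = 155.2): V_u = 1/1.06·[0.7000·0.0000 + 0.3000·20.0375] = 5.6710
Node d (S = 114.8): V_d = 1/1.06·[0.7000·20.0375 + 0.3000·54.4625] = 28.6462
Node 0 (S = 135): V_0 = 1/1.06·[0.7000·5.6710 + 0.3000·28.6462] = 11.8524

$11.85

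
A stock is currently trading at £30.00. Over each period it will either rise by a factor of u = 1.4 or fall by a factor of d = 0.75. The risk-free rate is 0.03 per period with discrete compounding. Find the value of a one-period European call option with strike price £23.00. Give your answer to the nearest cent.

Risk-neutral probability p = (1 + 0.03 − 0.75)/(1.4 − 0.75) = 0.2800/0.6500 = 0.4308
Terminal stock prices: S_u = 42, S_d = 22.5
Terminal payoffs (S − K): max(19, 0) = 19, max(-0.5, 0) = 0
Node 0 (S = 30): V_0 = 1/1.03·[0.4308·19.0000 + 0.5692·0.0000] = 7.9462

£7.95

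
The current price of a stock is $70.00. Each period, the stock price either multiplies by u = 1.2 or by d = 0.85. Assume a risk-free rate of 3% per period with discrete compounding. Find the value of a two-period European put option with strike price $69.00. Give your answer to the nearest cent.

Risk-neutral probability p = (1 + 0.03 − 0.85)/(1.2 − 0.85) = 0.1800/0.3500 = 0.5143
Terminal stock prices: S_uu = 100.8, S_ud = 71.4, S_dd = 50.57
Terminal payoffs (K − S): max(-31.8, 0) = 0, max(-2.4, 0) = 0, max(18.43, 0) = 18.43
Node u (S = 84): V_u = 1/1.03·[0.5143·0.0000 + 0.4857·0.0000] = 0.0000
Node d (S = 59.5): V_d = 1/1.03·[0.5143·0.0000 + 0.4857·18.4250] = 8.6886
Node 0 (S = 70): V_0 = 1/1.03·[0.5143·0.0000 + 0.4857·8.6886] = 4.0973

$4.10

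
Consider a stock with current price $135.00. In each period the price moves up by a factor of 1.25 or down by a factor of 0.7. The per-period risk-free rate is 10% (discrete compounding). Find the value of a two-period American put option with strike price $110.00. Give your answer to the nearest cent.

$3.84

Risk-neutral probability p = (1 + 0.1 − 0.7)/(1.25 − 0.7) = 0.4000/0.5500 = 0.7273
Terminal stock prices: S_uu = 210.9, S_ud = 118.1, S_dd = 66.15
Terminal payoffs (K − S): max(-100.9, 0) = 0, max(-8.125, 0) = 0, max(43.85, 0) = 43.85
Node u (S = 168.8): continuation = 1/1.1·[0.7273·0.0000 + 0.2727·0.0000] = 0.0000; exercise value = 0.0000 ≤ continuation, so V_u = 0.0000
Node d (S = 94.5): continuation = 1/1.1·[0.7273·0.0000 + 0.2727·43.8500] = 10.8719; exercise value = 15.5000 > continuation, so V_d = 15.5000 (exercise)
Node 0 (S = 135): continuation = 1/1.1·[0.7273·0.0000 + 0.2727·15.5000] = 3.8430; exercise value = 0.0000 ≤ continuation, so V_0 = 3.8430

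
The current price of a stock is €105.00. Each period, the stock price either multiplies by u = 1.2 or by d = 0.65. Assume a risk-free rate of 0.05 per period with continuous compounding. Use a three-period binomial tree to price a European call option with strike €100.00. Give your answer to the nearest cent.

€27.22

Risk-neutral probability p = (e^0.05 − 0.65)/(1.2 − 0.65) = 0.4013/0.5500 = 0.7296
Terminal stock prices: S_uuu = 181.4, S_uud = 98.28, S_udd = 53.24, S_ddd = 28.84
Terminal payoffs (S − K): max(81.44, 0) = 81.44, max(-1.72, 0) = 0, max(-46.76, 0) = 0, max(-71.16, 0) = 0
Node uu (S = 151.2): V_uu = e^(−0.05)·[0.7296·81.4400 + 0.2704·0.0000] = 56.5195
Node ud (S = 81.9): V_ud = e^(−0.05)·[0.7296·0.0000 + 0.2704·0.0000] = 0.0000
Node dd (S = 44.36): V_dd = e^(−0.05)·[0.7296·0.0000 + 0.2704·0.0000] = 0.0000
Node u (S = 126): V_u = e^(−0.05)·[0.7296·56.5195 + 0.2704·0.0000] = 39.2246
Node d (S = 68.25): V_d = e^(−0.05)·[0.7296·0.0000 + 0.2704·0.0000] = 0.0000
Node 0 (S = 105): V_0 = e^(−0.05)·[0.7296·39.2246 + 0.2704·0.0000] = 27.2219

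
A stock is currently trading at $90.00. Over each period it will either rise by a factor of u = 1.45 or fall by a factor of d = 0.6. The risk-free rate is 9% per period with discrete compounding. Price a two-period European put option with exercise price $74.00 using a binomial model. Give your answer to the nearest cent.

$6.28

Risk-neutral probability p = (1 + 0.09 − 0.6)/(1.45 − 0.6) = 0.4900/0.8500 = 0.5765
Terminal stock prices: S_uu = 189.2, S_ud = 78.3, S_dd = 32.4
Terminal payoffs (K − S): max(-115.2, 0) = 0, max(-4.3, 0) = 0, max(41.6, 0) = 41.6
Node u (S = 130.5): V_u = 1/1.09·[0.5765·0.0000 + 0.4235·0.0000] = 0.0000
Node d (S = 54): V_d = 1/1.09·[0.5765·0.0000 + 0.4235·41.6000] = 16.1641
Node 0 (S = 90): V_0 = 1/1.09·[0.5765·0.0000 + 0.4235·16.1641] = 6.2807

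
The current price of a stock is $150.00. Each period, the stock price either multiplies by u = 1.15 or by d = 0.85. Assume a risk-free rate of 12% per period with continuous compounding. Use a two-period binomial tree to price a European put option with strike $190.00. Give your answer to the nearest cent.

Risk-neutral probability p = (e^0.12 − 0.85)/(1.15 − 0.85) = 0.2775/0.3000 = 0.9250
Terminal stock prices: S_uu = 198.4, S_ud = 146.6, S_dd = 108.4
Terminal payoffs (K − S): max(-8.375, 0) = 0, max(43.38, 0) = 43.38, max(81.63, 0) = 81.63
Node u (S = 172.5): V_u = e^(−0.12)·[0.9250·0.0000 + 0.0750·43.3750] = 2.8857
Node d (S = 127.5): V_d = e^(−0.12)·[0.9250·43.3750 + 0.0750·81.6250] = 41.0149
Node 0 (S = 150): V_0 = e^(−0.12)·[0.9250·2.8857 + 0.0750·41.0149] = 5.0960

$5.10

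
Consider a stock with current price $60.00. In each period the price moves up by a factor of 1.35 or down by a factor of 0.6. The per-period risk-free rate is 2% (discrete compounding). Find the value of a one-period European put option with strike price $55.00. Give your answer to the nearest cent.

$8.20

Risk-neutral probability p = (1 + 0.02 − 0.6)/(1.35 − 0.6) = 0.4200/0.7500 = 0.5600
Terminal stock prices: S_u = 81, S_d = 36
Terminal payoffs (K − S): max(-26, 0) = 0, max(19, 0) = 19
Node 0 (S = 60): V_0 = 1/1.02·[0.5600·0.0000 + 0.4400·19.0000] = 8.1961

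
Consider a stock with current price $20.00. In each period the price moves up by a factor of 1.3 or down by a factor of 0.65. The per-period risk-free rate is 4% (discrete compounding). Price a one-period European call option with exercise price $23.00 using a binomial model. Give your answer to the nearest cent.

Risk-neutral probability p = (1 + 0.04 − 0.65)/(1.3 − 0.65) = 0.3900/0.6500 = 0.6000
Terminal stock prices: S_u = 26, S_d = 13
Terminal payoffs (S − K): max(3, 0) = 3, max(-10, 0) = 0
Node 0 (S = 20): V_0 = 1/1.04·[0.6000·3.0000 + 0.4000·0.0000] = 1.7308

$1.73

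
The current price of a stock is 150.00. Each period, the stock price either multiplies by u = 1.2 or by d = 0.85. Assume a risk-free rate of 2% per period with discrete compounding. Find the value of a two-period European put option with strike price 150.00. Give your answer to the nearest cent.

10.58

Risk-neutral probability p = (1 + 0.02 − 0.85)/(1.2 − 0.85) = 0.1700/0.3500 = 0.4857
Terminal stock prices: S_uu = 216, S_ud = 153, S_dd = 108.4
Terminal payoffs (K − S): max(-66, 0) = 0, max(-3, 0) = 0, max(41.63, 0) = 41.63
Node u (S = 180): V_u = 1/1.02·[0.4857·0.0000 + 0.5143·0.0000] = 0.0000
Node d (S = 127.5): V_d = 1/1.02·[0.4857·0.0000 + 0.5143·41.6250] = 20.9874
Node 0 (S = 150): V_0 = 1/1.02·[0.4857·0.0000 + 0.5143·20.9874] = 10.5819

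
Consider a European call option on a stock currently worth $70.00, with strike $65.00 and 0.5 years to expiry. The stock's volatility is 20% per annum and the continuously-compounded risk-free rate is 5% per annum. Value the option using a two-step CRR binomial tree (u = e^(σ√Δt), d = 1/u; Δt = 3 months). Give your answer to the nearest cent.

CRR parameters: u = e^(σ√Δt) = e^(0.2·√0.25) = 1.1052, d = 1/u = 0.9048
Per-period rate: rΔt = 0.05·0.25 = 0.0125, so R = e^0.0125 = 1.0126
Risk-neutral probability p = (e^0.0125 − 0.9048)/(1.1052 − 0.9048) = 0.1077/0.2003 = 0.5378
Terminal stock prices: S_uu = 85.5, S_ud = 70, S_dd = 57.31
Terminal payoffs (S − K): max(20.5, 0) = 20.5, max(5, 0) = 5, max(-7.689, 0) = 0
Node u (S = 77.36): V_u = e^(−0.0125)·[0.5378·20.4982 + 0.4622·5.0000] = 13.1694
Node d (S = 63.34): V_d = e^(−0.0125)·[0.5378·5.0000 + 0.4622·0.0000] = 2.6556
Node 0 (S = 70): V_0 = e^(−0.0125)·[0.5378·13.1694 + 0.4622·2.6556] = 8.2068

$8.21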